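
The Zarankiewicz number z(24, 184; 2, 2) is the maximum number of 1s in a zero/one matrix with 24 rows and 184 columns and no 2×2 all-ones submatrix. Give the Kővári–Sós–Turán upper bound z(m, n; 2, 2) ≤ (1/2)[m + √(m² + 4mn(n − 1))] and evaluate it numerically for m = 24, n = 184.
z(24, 184; 2, 2) ≤ (1/2)[24 + √(24² + 4·24·184·183)] = (1/2)[24 + √3233088] = 911.0395

Kővári–Sós–Turán: let r_1, ..., r_24 be the row sums and z = Σ r_i the total number of 1s. Each pair of columns can share at most one row with both entries 1 (else a 2×2 all-ones block appears), so Σ_i C(r_i, 2) ≤ C(184, 2) = 16836. By convexity Σ_i C(r_i, 2) ≥ 24·C(z/24, 2) = z(z − 24)/(2·24), giving z² − 24z − 24·184·183 ≤ 0 and hence z ≤ (1/2)[24 + √(576 + 4·808128)] = (1/2)[24 + √3233088] ≈ (1/2)(24 + 1798.079) = 911.0395.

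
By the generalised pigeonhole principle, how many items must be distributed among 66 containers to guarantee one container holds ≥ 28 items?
n = (28 − 1)·66 + 1 = 1783

By the generalised pigeonhole principle, to guarantee some box contains ≥ r objects we need more than (r − 1) · k objects total. Threshold: n = (r − 1) · k + 1. With r = 28 and k = 66: n = 27 · 66 + 1 = 1782 + 1 = 1783. For n = 1782 = 27 · 66, we can put exactly 27 objects in every box, avoiding 28 in any single one — so 1783 is tight.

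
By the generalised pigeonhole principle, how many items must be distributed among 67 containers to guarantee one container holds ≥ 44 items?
n = (44 − 1)·67 + 1 = 2882

By the generalised pigeonhole principle, to guarantee some box contains ≥ r objects we need more than (r − 1) · k objects total. Threshold: n = (r − 1) · k + 1. With r = 44 and k = 67: n = 43 · 67 + 1 = 2881 + 1 = 2882. For n = 2881 = 43 · 67, we can put exactly 43 objects in every box, avoiding 44 in any single one — so 2882 is tight.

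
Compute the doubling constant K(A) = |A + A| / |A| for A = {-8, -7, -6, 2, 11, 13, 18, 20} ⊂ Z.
K = |A + A| / |A| = 29/8

Enumerate A + A = {a + b : a, b ∈ A}. With |A| = 8, there are |A|^2 = 64 ordered sum pairs; collecting distinct values, A + A = {-16, -15, -14, -13, -12, -6, -5, -4, 3, 4, 5, 6, 7, 10, 11, 12, 13, 14, 15, 20, 22, 24, 26, 29, 31, 33, 36, 38, 40}, so |A + A| = 29. Thus K = 29/8. For comparison, the minimum possible |A + A| over all 8-element sets is 2·8 − 1 = 15 (so min K = 15/8), attained only by arithmetic progressions.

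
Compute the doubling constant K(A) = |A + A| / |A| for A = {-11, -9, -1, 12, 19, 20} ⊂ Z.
K = |A + A| / |A| = 20/6 = 10/3

Enumerate A + A = {a + b : a, b ∈ A}. With |A| = 6, there are |A|^2 = 36 ordered sum pairs; collecting distinct values, A + A = {-22, -20, -18, -12, -10, -2, 1, 3, 8, 9, 10, 11, 18, 19, 24, 31, 32, 38, 39, 40}, so |A + A| = 20. Thus K = 20/6 = 10/3. For comparison, the minimum possible |A + A| over all 6-element sets is 2·6 − 1 = 11 (so min K = 11/6), attained only by arithmetic progressions.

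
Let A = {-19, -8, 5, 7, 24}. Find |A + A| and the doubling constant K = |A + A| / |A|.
K = |A + A| / |A| = 15/5 = 3

Enumerate A + A = {a + b : a, b ∈ A}. With |A| = 5, there are |A|^2 = 25 ordered sum pairs; collecting distinct values, A + A = {-38, -27, -16, -14, -12, -3, -1, 5, 10, 12, 14, 16, 29, 31, 48}, so |A + A| = 15. Thus K = 15/5 = 3. For comparison, the minimum possible |A + A| over all 5-element sets is 2·5 − 1 = 9 (so min K = 9/5), attained only by arithmetic progressions.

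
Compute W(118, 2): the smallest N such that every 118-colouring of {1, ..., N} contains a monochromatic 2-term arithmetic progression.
W(118, 2) = 118 + 1 = 119

A 2-term AP is any pair of integers, so a monochromatic 2-AP exists iff some colour is used at least twice. With 118 colours, the colouring i ↦ i on {1, ..., 118} uses each colour once, avoiding any monochromatic pair, so W(118, 2) > 118. For {1, ..., 119}, pigeonhole forces two integers of the same colour, which form a monochromatic 2-AP. Hence W(118, 2) = 119.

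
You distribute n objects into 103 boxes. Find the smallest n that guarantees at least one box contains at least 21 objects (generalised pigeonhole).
n = (21 − 1)·103 + 1 = 2061

By the generalised pigeonhole principle, to guarantee some box contains ≥ r objects we need more than (r − 1) · k objects total. Threshold: n = (r − 1) · k + 1. With r = 21 and k = 103: n = 20 · 103 + 1 = 2060 + 1 = 2061. For n = 2060 = 20 · 103, we can put exactly 20 objects in every box, avoiding 21 in any single one — so 2061 is tight.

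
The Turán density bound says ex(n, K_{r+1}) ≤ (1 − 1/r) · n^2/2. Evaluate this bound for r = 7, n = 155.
Turán density bound = (6/7) · 155^2/2 = 72075/7 ≈ 10296.4286

Turán's theorem: ex(n, K_{r+1}) is achieved by the complete r-partite Turán graph T(n, r) with parts as balanced as possible, and is at most (1 − 1/r) · n^2/2. For r = 7, n = 155: the density bound is (6/7) · 24025/2 = 72075/7 ≈ 10296.4286. The integer-valued extremum is e(T(155, 7)) = 10296, which is strictly less than the density bound 72075/7 since 7 ∤ 155 (the parts of T(155, 7) cannot all be equal).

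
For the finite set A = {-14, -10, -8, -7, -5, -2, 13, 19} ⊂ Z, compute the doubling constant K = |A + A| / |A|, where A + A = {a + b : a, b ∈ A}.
K = |A + A| / |A| = 30/8 = 15/4

Enumerate A + A = {a + b : a, b ∈ A}. With |A| = 8, there are |A|^2 = 64 ordered sum pairs; collecting distinct values, A + A = {-28, -24, -22, -21, -20, -19, -18, -17, -16, -15, -14, -13, -12, -10, -9, -7, -4, -1, 3, 5, 6, 8, 9, 11, 12, 14, 17, 26, 32, 38}, so |A + A| = 30. Thus K = 30/8 = 15/4. For comparison, the minimum possible |A + A| over all 8-element sets is 2·8 − 1 = 15 (so min K = 15/8), attained only by arithmetic progressions.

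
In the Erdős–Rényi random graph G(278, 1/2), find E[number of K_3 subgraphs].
E[# K_3] = C(278, 3) · (1/2)^C(3, 2) = 3542276 / 2^3 = 885569/2 = 442784.5

For each 3-subset S of vertices (there are C(278, 3) = 3542276 such S), let X_S = 1 if S induces a K_3 (all C(3, 2) = 3 edges present). Then P(X_S = 1) = (1/2)^3 = 1/8. By linearity of expectation, E[# K_3] = C(278, 3) · (1/2)^3 = 3542276 / 8 = 885569/2 = 442784.5.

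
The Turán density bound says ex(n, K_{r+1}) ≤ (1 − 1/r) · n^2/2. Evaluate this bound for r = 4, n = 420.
Turán density bound = (3/4) · 420^2/2 = 66150

Turán's theorem: ex(n, K_{r+1}) is achieved by the complete r-partite Turán graph T(n, r) with parts as balanced as possible, and is at most (1 − 1/r) · n^2/2. For r = 4, n = 420: the density bound is (3/4) · 176400/2 = 66150. Since 4 ∣ 420, the Turán graph T(420, 4) has parts of equal size 105, and its edge count e(T(420, 4)) = 66150 attains the density bound exactly.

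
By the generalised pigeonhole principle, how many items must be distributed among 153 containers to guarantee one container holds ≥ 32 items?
n = (32 − 1)·153 + 1 = 4744

By the generalised pigeonhole principle, to guarantee some box contains ≥ r objects we need more than (r − 1) · k objects total. Threshold: n = (r − 1) · k + 1. With r = 32 and k = 153: n = 31 · 153 + 1 = 4743 + 1 = 4744. For n = 4743 = 31 · 153, we can put exactly 31 objects in every box, avoiding 32 in any single one — so 4744 is tight.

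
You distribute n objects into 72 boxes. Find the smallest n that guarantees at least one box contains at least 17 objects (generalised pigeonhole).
n = (17 − 1)·72 + 1 = 1153

By the generalised pigeonhole principle, to guarantee some box contains ≥ r objects we need more than (r − 1) · k objects total. Threshold: n = (r − 1) · k + 1. With r = 17 and k = 72: n = 16 · 72 + 1 = 1152 + 1 = 1153. For n = 1152 = 16 · 72, we can put exactly 16 objects in every box, avoiding 17 in any single one — so 1153 is tight.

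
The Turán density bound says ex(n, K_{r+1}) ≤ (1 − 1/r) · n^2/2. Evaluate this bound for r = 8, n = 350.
Turán density bound = (7/8) · 350^2/2 = 214375/4 ≈ 53593.75

Turán's theorem: ex(n, K_{r+1}) is achieved by the complete r-partite Turán graph T(n, r) with parts as balanced as possible, and is at most (1 − 1/r) · n^2/2. For r = 8, n = 350: the density bound is (7/8) · 122500/2 = 214375/4 ≈ 53593.75. The integer-valued extremum is e(T(350, 8)) = 53593, which is strictly less than the density bound 214375/4 since 8 ∤ 350 (the parts of T(350, 8) cannot all be equal).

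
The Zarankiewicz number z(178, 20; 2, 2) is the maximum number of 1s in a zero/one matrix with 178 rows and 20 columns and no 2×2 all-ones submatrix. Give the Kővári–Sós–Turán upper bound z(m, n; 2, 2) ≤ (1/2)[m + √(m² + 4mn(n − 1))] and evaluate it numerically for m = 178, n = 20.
z(178, 20; 2, 2) ≤ (1/2)[178 + √(178² + 4·178·20·19)] = (1/2)[178 + √302244] = 363.8836

Kővári–Sós–Turán: let r_1, ..., r_178 be the row sums and z = Σ r_i the total number of 1s. Each pair of columns can share at most one row with both entries 1 (else a 2×2 all-ones block appears), so Σ_i C(r_i, 2) ≤ C(20, 2) = 190. By convexity Σ_i C(r_i, 2) ≥ 178·C(z/178, 2) = z(z − 178)/(2·178), giving z² − 178z − 178·20·19 ≤ 0 and hence z ≤ (1/2)[178 + √(31684 + 4·67640)] = (1/2)[178 + √302244] ≈ (1/2)(178 + 549.7672) = 363.8836.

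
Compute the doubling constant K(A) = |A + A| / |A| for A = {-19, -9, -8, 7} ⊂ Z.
K = |A + A| / |A| = 10/4 = 5/2

Enumerate A + A = {a + b : a, b ∈ A}. With |A| = 4, there are |A|^2 = 16 ordered sum pairs; collecting distinct values, A + A = {-38, -28, -27, -18, -17, -16, -12, -2, -1, 14}, so |A + A| = 10. Thus K = 10/4 = 5/2. For comparison, the minimum possible |A + A| over all 4-element sets is 2·4 − 1 = 7 (so min K = 7/4), attained only by arithmetic progressions.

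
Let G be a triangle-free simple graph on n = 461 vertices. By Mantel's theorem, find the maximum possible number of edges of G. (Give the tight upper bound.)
ex(461, K_3) = ⌊461^2/4⌋ = 53130

Mantel (1907): a triangle-free graph on n vertices has at most ⌊n^2/4⌋ edges, with equality for the complete bipartite graph K_{⌊n/2⌋, ⌈n/2⌉}. For n = 461: ⌊461^2/4⌋ = ⌊212521/4⌋ = 53130. The extremal graph is K_{230, 231}, which has 230·231 = 53130 edges.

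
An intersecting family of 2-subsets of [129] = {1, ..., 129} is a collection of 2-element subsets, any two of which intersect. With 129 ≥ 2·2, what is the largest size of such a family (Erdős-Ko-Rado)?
max |F| = C(128, 1) = 128

The Erdős-Ko-Rado theorem states: for n ≥ 2k, an intersecting family of k-subsets of an n-element set has size at most C(n − 1, k − 1), with equality for 'star' families {A ⊆ [n] : |A| = k, i ∈ A} (fix an element i). For n = 129, k = 2: C(128, 1) = 128.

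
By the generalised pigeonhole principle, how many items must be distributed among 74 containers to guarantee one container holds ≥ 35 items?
n = (35 − 1)·74 + 1 = 2517

By the generalised pigeonhole principle, to guarantee some box contains ≥ r objects we need more than (r − 1) · k objects total. Threshold: n = (r − 1) · k + 1. With r = 35 and k = 74: n = 34 · 74 + 1 = 2516 + 1 = 2517. For n = 2516 = 34 · 74, we can put exactly 34 objects in every box, avoiding 35 in any single one — so 2517 is tight.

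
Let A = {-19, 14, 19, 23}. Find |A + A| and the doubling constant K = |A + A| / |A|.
K = |A + A| / |A| = 10/4 = 5/2

Enumerate A + A = {a + b : a, b ∈ A}. With |A| = 4, there are |A|^2 = 16 ordered sum pairs; collecting distinct values, A + A = {-38, -5, 0, 4, 28, 33, 37, 38, 42, 46}, so |A + A| = 10. Thus K = 10/4 = 5/2. For comparison, the minimum possible |A + A| over all 4-element sets is 2·4 − 1 = 7 (so min K = 7/4), attained only by arithmetic progressions.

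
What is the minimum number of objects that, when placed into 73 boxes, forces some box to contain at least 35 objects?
n = (35 − 1)·73 + 1 = 2483

By the generalised pigeonhole principle, to guarantee some box contains ≥ r objects we need more than (r − 1) · k objects total. Threshold: n = (r − 1) · k + 1. With r = 35 and k = 73: n = 34 · 73 + 1 = 2482 + 1 = 2483. For n = 2482 = 34 · 73, we can put exactly 34 objects in every box, avoiding 35 in any single one — so 2483 is tight.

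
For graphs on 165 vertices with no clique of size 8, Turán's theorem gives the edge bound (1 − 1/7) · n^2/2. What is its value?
Turán density bound = (6/7) · 165^2/2 = 81675/7 ≈ 11667.8571

Turán's theorem: ex(n, K_{r+1}) is achieved by the complete r-partite Turán graph T(n, r) with parts as balanced as possible, and is at most (1 − 1/r) · n^2/2. For r = 7, n = 165: the density bound is (6/7) · 27225/2 = 81675/7 ≈ 11667.8571. The integer-valued extremum is e(T(165, 7)) = 11667, which is strictly less than the density bound 81675/7 since 7 ∤ 165 (the parts of T(165, 7) cannot all be equal).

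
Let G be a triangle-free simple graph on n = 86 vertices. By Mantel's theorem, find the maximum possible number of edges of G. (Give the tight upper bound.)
ex(86, K_3) = ⌊86^2/4⌋ = 1849

Mantel (1907): a triangle-free graph on n vertices has at most ⌊n^2/4⌋ edges, with equality for the complete bipartite graph K_{⌊n/2⌋, ⌈n/2⌉}. For n = 86: ⌊86^2/4⌋ = ⌊7396/4⌋ = 1849. The extremal graph is K_{43, 43}, which has 43·43 = 1849 edges.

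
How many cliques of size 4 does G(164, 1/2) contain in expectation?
E[# K_4] = C(164, 4) · (1/2)^C(4, 2) = 29051001 / 2^6 = 453921.890625

For each 4-subset S of vertices (there are C(164, 4) = 29051001 such S), let X_S = 1 if S induces a K_4 (all C(4, 2) = 6 edges present). Then P(X_S = 1) = (1/2)^6 = 1/64. By linearity of expectation, E[# K_4] = C(164, 4) · (1/2)^6 = 29051001 / 64 = 453921.890625.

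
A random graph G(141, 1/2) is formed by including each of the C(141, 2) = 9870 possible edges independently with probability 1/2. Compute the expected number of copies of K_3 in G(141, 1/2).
E[# K_3] = C(141, 3) · (1/2)^C(3, 2) = 457310 / 2^3 = 228655/4 = 57163.75

For each 3-subset S of vertices (there are C(141, 3) = 457310 such S), let X_S = 1 if S induces a K_3 (all C(3, 2) = 3 edges present). Then P(X_S = 1) = (1/2)^3 = 1/8. By linearity of expectation, E[# K_3] = C(141, 3) · (1/2)^3 = 457310 / 8 = 228655/4 = 57163.75.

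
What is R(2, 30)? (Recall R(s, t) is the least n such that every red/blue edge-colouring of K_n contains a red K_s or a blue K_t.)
R(2, 30) = 30

R(2, k) = k for all k ≥ 2: in a 2-colouring of K_k, either some edge is red (a red K_2) or all edges are blue (a blue K_k). And K_{29} coloured all-blue has no blue K_30, so R(2, 30) > 29. Hence R(2, 30) = 30.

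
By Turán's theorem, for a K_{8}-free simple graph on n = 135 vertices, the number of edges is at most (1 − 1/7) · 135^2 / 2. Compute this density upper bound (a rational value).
Turán density bound = (6/7) · 135^2/2 = 54675/7 ≈ 7810.7143

Turán's theorem: ex(n, K_{r+1}) is achieved by the complete r-partite Turán graph T(n, r) with parts as balanced as possible, and is at most (1 − 1/r) · n^2/2. For r = 7, n = 135: the density bound is (6/7) · 18225/2 = 54675/7 ≈ 7810.7143. The integer-valued extremum is e(T(135, 7)) = 7810, which is strictly less than the density bound 54675/7 since 7 ∤ 135 (the parts of T(135, 7) cannot all be equal).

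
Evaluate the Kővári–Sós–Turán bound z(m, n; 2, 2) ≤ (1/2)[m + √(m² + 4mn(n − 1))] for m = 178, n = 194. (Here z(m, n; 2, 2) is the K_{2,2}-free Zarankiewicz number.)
z(178, 194; 2, 2) ≤ (1/2)[178 + √(178² + 4·178·194·193)] = (1/2)[178 + √26690388] = 2672.137

Kővári–Sós–Turán: let r_1, ..., r_178 be the row sums and z = Σ r_i the total number of 1s. Each pair of columns can share at most one row with both entries 1 (else a 2×2 all-ones block appears), so Σ_i C(r_i, 2) ≤ C(194, 2) = 18721. By convexity Σ_i C(r_i, 2) ≥ 178·C(z/178, 2) = z(z − 178)/(2·178), giving z² − 178z − 178·194·193 ≤ 0 and hence z ≤ (1/2)[178 + √(31684 + 4·6664676)] = (1/2)[178 + √26690388] ≈ (1/2)(178 + 5166.2741) = 2672.137.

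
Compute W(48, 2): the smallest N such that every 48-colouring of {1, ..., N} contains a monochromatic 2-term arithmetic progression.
W(48, 2) = 48 + 1 = 49

A 2-term AP is any pair of integers, so a monochromatic 2-AP exists iff some colour is used at least twice. With 48 colours, the colouring i ↦ i on {1, ..., 48} uses each colour once, avoiding any monochromatic pair, so W(48, 2) > 48. For {1, ..., 49}, pigeonhole forces two integers of the same colour, which form a monochromatic 2-AP. Hence W(48, 2) = 49.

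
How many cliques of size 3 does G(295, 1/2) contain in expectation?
E[# K_3] = C(295, 3) · (1/2)^C(3, 2) = 4235315 / 2^3 = 529414.375

For each 3-subset S of vertices (there are C(295, 3) = 4235315 such S), let X_S = 1 if S induces a K_3 (all C(3, 2) = 3 edges present). Then P(X_S = 1) = (1/2)^3 = 1/8. By linearity of expectation, E[# K_3] = C(295, 3) · (1/2)^3 = 4235315 / 8 = 529414.375.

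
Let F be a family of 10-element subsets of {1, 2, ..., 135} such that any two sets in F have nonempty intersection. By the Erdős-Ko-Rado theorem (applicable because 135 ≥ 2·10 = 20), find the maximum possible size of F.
max |F| = C(134, 9) = 29171309943776

The Erdős-Ko-Rado theorem states: for n ≥ 2k, an intersecting family of k-subsets of an n-element set has size at most C(n − 1, k − 1), with equality for 'star' families {A ⊆ [n] : |A| = k, i ∈ A} (fix an element i). For n = 135, k = 10: C(134, 9) = 29171309943776.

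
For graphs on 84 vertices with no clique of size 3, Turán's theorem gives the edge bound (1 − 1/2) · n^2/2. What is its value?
Turán density bound = (1/2) · 84^2/2 = 1764

Turán's theorem: ex(n, K_{r+1}) is achieved by the complete r-partite Turán graph T(n, r) with parts as balanced as possible, and is at most (1 − 1/r) · n^2/2. For r = 2, n = 84: the density bound is (1/2) · 7056/2 = 1764. Since 2 ∣ 84, the Turán graph T(84, 2) has parts of equal size 42, and its edge count e(T(84, 2)) = 1764 attains the density bound exactly.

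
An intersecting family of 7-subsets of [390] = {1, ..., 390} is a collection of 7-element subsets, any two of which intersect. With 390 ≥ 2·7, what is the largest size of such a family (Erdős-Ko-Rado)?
max |F| = C(389, 6) = 4629552932928

The Erdős-Ko-Rado theorem states: for n ≥ 2k, an intersecting family of k-subsets of an n-element set has size at most C(n − 1, k − 1), with equality for 'star' families {A ⊆ [n] : |A| = k, i ∈ A} (fix an element i). For n = 390, k = 7: C(389, 6) = 4629552932928.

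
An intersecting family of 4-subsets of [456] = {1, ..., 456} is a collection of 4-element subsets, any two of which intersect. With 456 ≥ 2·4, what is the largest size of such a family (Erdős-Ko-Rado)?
max |F| = C(455, 3) = 15596035

Erdős-Ko-Rado (1961): when n ≥ 2k, max |F| = C(n−1, k−1). The bound is attained by the star {A : i ∈ A} for any fixed i ∈ [n]. Here C(456−1, 4−1) = C(455, 3) = 15596035.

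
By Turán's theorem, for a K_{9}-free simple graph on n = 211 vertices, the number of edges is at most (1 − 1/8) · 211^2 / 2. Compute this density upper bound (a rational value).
Turán density bound = (7/8) · 211^2/2 = 311647/16 ≈ 19477.9375

Turán's theorem: ex(n, K_{r+1}) is achieved by the complete r-partite Turán graph T(n, r) with parts as balanced as possible, and is at most (1 − 1/r) · n^2/2. For r = 8, n = 211: the density bound is (7/8) · 44521/2 = 311647/16 ≈ 19477.9375. The integer-valued extremum is e(T(211, 8)) = 19477, which is strictly less than the density bound 311647/16 since 8 ∤ 211 (the parts of T(211, 8) cannot all be equal).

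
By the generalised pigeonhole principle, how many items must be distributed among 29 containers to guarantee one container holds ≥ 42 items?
n = (42 − 1)·29 + 1 = 1190

By the generalised pigeonhole principle, to guarantee some box contains ≥ r objects we need more than (r − 1) · k objects total. Threshold: n = (r − 1) · k + 1. With r = 42 and k = 29: n = 41 · 29 + 1 = 1189 + 1 = 1190. For n = 1189 = 41 · 29, we can put exactly 41 objects in every box, avoiding 42 in any single one — so 1190 is tight.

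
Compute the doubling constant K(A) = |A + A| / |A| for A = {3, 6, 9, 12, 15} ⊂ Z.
K = |A + A| / |A| = 9/5

Enumerate A + A = {a + b : a, b ∈ A}. With |A| = 5, there are |A|^2 = 25 ordered sum pairs; collecting distinct values, A + A = {6, 9, 12, 15, 18, 21, 24, 27, 30}, so |A + A| = 9. Thus K = 9/5. Here |A + A| = 2|A| − 1 = 9, the minimum possible — so K = 9/5 is minimal, which holds iff A is an arithmetic progression.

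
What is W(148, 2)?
W(148, 2) = 148 + 1 = 149

A 2-term AP is any pair of integers, so a monochromatic 2-AP exists iff some colour is used at least twice. With 148 colours, the colouring i ↦ i on {1, ..., 148} uses each colour once, avoiding any monochromatic pair, so W(148, 2) > 148. For {1, ..., 149}, pigeonhole forces two integers of the same colour, which form a monochromatic 2-AP. Hence W(148, 2) = 149.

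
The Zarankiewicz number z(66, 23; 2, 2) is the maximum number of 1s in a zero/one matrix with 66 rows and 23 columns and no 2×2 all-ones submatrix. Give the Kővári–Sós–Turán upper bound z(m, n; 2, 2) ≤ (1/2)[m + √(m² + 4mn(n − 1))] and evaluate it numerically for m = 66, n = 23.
z(66, 23; 2, 2) ≤ (1/2)[66 + √(66² + 4·66·23·22)] = (1/2)[66 + √137940] = 218.7014

Kővári–Sós–Turán: let r_1, ..., r_66 be the row sums and z = Σ r_i the total number of 1s. Each pair of columns can share at most one row with both entries 1 (else a 2×2 all-ones block appears), so Σ_i C(r_i, 2) ≤ C(23, 2) = 253. By convexity Σ_i C(r_i, 2) ≥ 66·C(z/66, 2) = z(z − 66)/(2·66), giving z² − 66z − 66·23·22 ≤ 0 and hence z ≤ (1/2)[66 + √(4356 + 4·33396)] = (1/2)[66 + √137940] ≈ (1/2)(66 + 371.4027) = 218.7014.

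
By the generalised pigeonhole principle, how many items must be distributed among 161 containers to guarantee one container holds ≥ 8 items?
n = (8 − 1)·161 + 1 = 1128

By the generalised pigeonhole principle, to guarantee some box contains ≥ r objects we need more than (r − 1) · k objects total. Threshold: n = (r − 1) · k + 1. With r = 8 and k = 161: n = 7 · 161 + 1 = 1127 + 1 = 1128. For n = 1127 = 7 · 161, we can put exactly 7 objects in every box, avoiding 8 in any single one — so 1128 is tight.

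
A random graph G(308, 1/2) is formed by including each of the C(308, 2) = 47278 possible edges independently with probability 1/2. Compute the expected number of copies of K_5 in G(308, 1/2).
E[# K_5] = C(308, 5) · (1/2)^C(5, 2) = 22356442416 / 2^10 = 1397277651/64 = 21832463.296875

For each 5-subset S of vertices (there are C(308, 5) = 22356442416 such S), let X_S = 1 if S induces a K_5 (all C(5, 2) = 10 edges present). Then P(X_S = 1) = (1/2)^10 = 1/1024. By linearity of expectation, E[# K_5] = C(308, 5) · (1/2)^10 = 22356442416 / 1024 = 1397277651/64 = 21832463.296875.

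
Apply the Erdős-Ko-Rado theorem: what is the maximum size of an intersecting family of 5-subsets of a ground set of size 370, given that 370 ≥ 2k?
max |F| = C(369, 4) = 759993876

The Erdős-Ko-Rado theorem states: for n ≥ 2k, an intersecting family of k-subsets of an n-element set has size at most C(n − 1, k − 1), with equality for 'star' families {A ⊆ [n] : |A| = k, i ∈ A} (fix an element i). For n = 370, k = 5: C(369, 4) = 759993876.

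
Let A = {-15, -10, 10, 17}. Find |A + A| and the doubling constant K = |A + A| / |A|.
K = |A + A| / |A| = 10/4 = 5/2

Enumerate A + A = {a + b : a, b ∈ A}. With |A| = 4, there are |A|^2 = 16 ordered sum pairs; collecting distinct values, A + A = {-30, -25, -20, -5, 0, 2, 7, 20, 27, 34}, so |A + A| = 10. Thus K = 10/4 = 5/2. For comparison, the minimum possible |A + A| over all 4-element sets is 2·4 − 1 = 7 (so min K = 7/4), attained only by arithmetic progressions.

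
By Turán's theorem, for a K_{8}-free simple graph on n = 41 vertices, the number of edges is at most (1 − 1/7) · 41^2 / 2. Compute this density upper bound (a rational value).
Turán density bound = (6/7) · 41^2/2 = 5043/7 ≈ 720.4286

Turán's theorem: ex(n, K_{r+1}) is achieved by the complete r-partite Turán graph T(n, r) with parts as balanced as possible, and is at most (1 − 1/r) · n^2/2. For r = 7, n = 41: the density bound is (6/7) · 1681/2 = 5043/7 ≈ 720.4286. The integer-valued extremum is e(T(41, 7)) = 720, which is strictly less than the density bound 5043/7 since 7 ∤ 41 (the parts of T(41, 7) cannot all be equal).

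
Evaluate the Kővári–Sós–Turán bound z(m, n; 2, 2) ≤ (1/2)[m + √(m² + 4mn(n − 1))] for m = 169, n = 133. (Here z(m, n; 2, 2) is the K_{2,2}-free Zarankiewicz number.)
z(169, 133; 2, 2) ≤ (1/2)[169 + √(169² + 4·169·133·132)] = (1/2)[169 + √11896417] = 1809.0591

Kővári–Sós–Turán: let r_1, ..., r_169 be the row sums and z = Σ r_i the total number of 1s. Each pair of columns can share at most one row with both entries 1 (else a 2×2 all-ones block appears), so Σ_i C(r_i, 2) ≤ C(133, 2) = 8778. By convexity Σ_i C(r_i, 2) ≥ 169·C(z/169, 2) = z(z − 169)/(2·169), giving z² − 169z − 169·133·132 ≤ 0 and hence z ≤ (1/2)[169 + √(28561 + 4·2966964)] = (1/2)[169 + √11896417] ≈ (1/2)(169 + 3449.1183) = 1809.0591.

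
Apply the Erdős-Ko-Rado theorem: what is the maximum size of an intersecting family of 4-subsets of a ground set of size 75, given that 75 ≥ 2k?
max |F| = C(74, 3) = 64824

The Erdős-Ko-Rado theorem states: for n ≥ 2k, an intersecting family of k-subsets of an n-element set has size at most C(n − 1, k − 1), with equality for 'star' families {A ⊆ [n] : |A| = k, i ∈ A} (fix an element i). For n = 75, k = 4: C(74, 3) = 64824.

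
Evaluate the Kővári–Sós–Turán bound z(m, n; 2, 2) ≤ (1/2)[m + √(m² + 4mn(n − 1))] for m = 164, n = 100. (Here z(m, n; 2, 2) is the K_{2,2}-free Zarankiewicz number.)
z(164, 100; 2, 2) ≤ (1/2)[164 + √(164² + 4·164·100·99)] = (1/2)[164 + √6521296] = 1358.8414

Kővári–Sós–Turán: let r_1, ..., r_164 be the row sums and z = Σ r_i the total number of 1s. Each pair of columns can share at most one row with both entries 1 (else a 2×2 all-ones block appears), so Σ_i C(r_i, 2) ≤ C(100, 2) = 4950. By convexity Σ_i C(r_i, 2) ≥ 164·C(z/164, 2) = z(z − 164)/(2·164), giving z² − 164z − 164·100·99 ≤ 0 and hence z ≤ (1/2)[164 + √(26896 + 4·1623600)] = (1/2)[164 + √6521296] ≈ (1/2)(164 + 2553.6828) = 1358.8414.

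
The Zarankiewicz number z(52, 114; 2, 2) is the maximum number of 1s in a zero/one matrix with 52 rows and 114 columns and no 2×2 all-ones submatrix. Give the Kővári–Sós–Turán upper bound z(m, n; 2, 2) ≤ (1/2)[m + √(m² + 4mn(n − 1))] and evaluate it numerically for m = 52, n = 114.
z(52, 114; 2, 2) ≤ (1/2)[52 + √(52² + 4·52·114·113)] = (1/2)[52 + √2682160] = 844.8651

Kővári–Sós–Turán: let r_1, ..., r_52 be the row sums and z = Σ r_i the total number of 1s. Each pair of columns can share at most one row with both entries 1 (else a 2×2 all-ones block appears), so Σ_i C(r_i, 2) ≤ C(114, 2) = 6441. By convexity Σ_i C(r_i, 2) ≥ 52·C(z/52, 2) = z(z − 52)/(2·52), giving z² − 52z − 52·114·113 ≤ 0 and hence z ≤ (1/2)[52 + √(2704 + 4·669864)] = (1/2)[52 + √2682160] ≈ (1/2)(52 + 1637.7301) = 844.8651.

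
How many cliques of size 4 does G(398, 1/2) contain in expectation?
E[# K_4] = C(398, 4) · (1/2)^C(4, 2) = 1029804105 / 2^6 = 16090689.140625

For each 4-subset S of vertices (there are C(398, 4) = 1029804105 such S), let X_S = 1 if S induces a K_4 (all C(4, 2) = 6 edges present). Then P(X_S = 1) = (1/2)^6 = 1/64. By linearity of expectation, E[# K_4] = C(398, 4) · (1/2)^6 = 1029804105 / 64 = 16090689.140625.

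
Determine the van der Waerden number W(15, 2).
W(15, 2) = 15 + 1 = 16

A 2-term AP is any pair of integers, so a monochromatic 2-AP exists iff some colour is used at least twice. With 15 colours, the colouring i ↦ i on {1, ..., 15} uses each colour once, avoiding any monochromatic pair, so W(15, 2) > 15. For {1, ..., 16}, pigeonhole forces two integers of the same colour, which form a monochromatic 2-AP. Hence W(15, 2) = 16.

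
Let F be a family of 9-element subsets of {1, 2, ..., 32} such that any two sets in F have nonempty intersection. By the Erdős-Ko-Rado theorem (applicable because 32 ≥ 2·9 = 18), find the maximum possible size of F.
max |F| = C(31, 8) = 7888725

The Erdős-Ko-Rado theorem states: for n ≥ 2k, an intersecting family of k-subsets of an n-element set has size at most C(n − 1, k − 1), with equality for 'star' families {A ⊆ [n] : |A| = k, i ∈ A} (fix an element i). For n = 32, k = 9: C(31, 8) = 7888725.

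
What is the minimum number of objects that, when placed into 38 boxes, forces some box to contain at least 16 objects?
n = (16 − 1)·38 + 1 = 571

By the generalised pigeonhole principle, to guarantee some box contains ≥ r objects we need more than (r − 1) · k objects total. Threshold: n = (r − 1) · k + 1. With r = 16 and k = 38: n = 15 · 38 + 1 = 570 + 1 = 571. For n = 570 = 15 · 38, we can put exactly 15 objects in every box, avoiding 16 in any single one — so 571 is tight.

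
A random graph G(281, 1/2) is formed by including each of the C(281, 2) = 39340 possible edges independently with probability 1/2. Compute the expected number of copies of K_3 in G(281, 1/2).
E[# K_3] = C(281, 3) · (1/2)^C(3, 2) = 3658620 / 2^3 = 914655/2 = 457327.5

For each 3-subset S of vertices (there are C(281, 3) = 3658620 such S), let X_S = 1 if S induces a K_3 (all C(3, 2) = 3 edges present). Then P(X_S = 1) = (1/2)^3 = 1/8. By linearity of expectation, E[# K_3] = C(281, 3) · (1/2)^3 = 3658620 / 8 = 914655/2 = 457327.5.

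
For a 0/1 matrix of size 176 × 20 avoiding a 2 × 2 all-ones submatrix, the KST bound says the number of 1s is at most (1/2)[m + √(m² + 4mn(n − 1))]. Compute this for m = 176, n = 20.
z(176, 20; 2, 2) ≤ (1/2)[176 + √(176² + 4·176·20·19)] = (1/2)[176 + √298496] = 361.1739

Kővári–Sós–Turán: let r_1, ..., r_176 be the row sums and z = Σ r_i the total number of 1s. Each pair of columns can share at most one row with both entries 1 (else a 2×2 all-ones block appears), so Σ_i C(r_i, 2) ≤ C(20, 2) = 190. By convexity Σ_i C(r_i, 2) ≥ 176·C(z/176, 2) = z(z − 176)/(2·176), giving z² − 176z − 176·20·19 ≤ 0 and hence z ≤ (1/2)[176 + √(30976 + 4·66880)] = (1/2)[176 + √298496] ≈ (1/2)(176 + 546.3479) = 361.1739.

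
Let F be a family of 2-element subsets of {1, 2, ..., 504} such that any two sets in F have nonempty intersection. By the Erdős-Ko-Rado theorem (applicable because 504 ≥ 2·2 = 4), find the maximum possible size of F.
max |F| = C(503, 1) = 503

The Erdős-Ko-Rado theorem states: for n ≥ 2k, an intersecting family of k-subsets of an n-element set has size at most C(n − 1, k − 1), with equality for 'star' families {A ⊆ [n] : |A| = k, i ∈ A} (fix an element i). For n = 504, k = 2: C(503, 1) = 503.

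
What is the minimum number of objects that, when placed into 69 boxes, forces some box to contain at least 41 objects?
n = (41 − 1)·69 + 1 = 2761

By the generalised pigeonhole principle, to guarantee some box contains ≥ r objects we need more than (r − 1) · k objects total. Threshold: n = (r − 1) · k + 1. With r = 41 and k = 69: n = 40 · 69 + 1 = 2760 + 1 = 2761. For n = 2760 = 40 · 69, we can put exactly 40 objects in every box, avoiding 41 in any single one — so 2761 is tight.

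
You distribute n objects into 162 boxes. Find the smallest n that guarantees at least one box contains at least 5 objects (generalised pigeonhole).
n = (5 − 1)·162 + 1 = 649

By the generalised pigeonhole principle, to guarantee some box contains ≥ r objects we need more than (r − 1) · k objects total. Threshold: n = (r − 1) · k + 1. With r = 5 and k = 162: n = 4 · 162 + 1 = 648 + 1 = 649. For n = 648 = 4 · 162, we can put exactly 4 objects in every box, avoiding 5 in any single one — so 649 is tight.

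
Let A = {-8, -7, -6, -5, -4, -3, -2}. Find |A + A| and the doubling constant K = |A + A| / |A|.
K = |A + A| / |A| = 13/7

Enumerate A + A = {a + b : a, b ∈ A}. With |A| = 7, there are |A|^2 = 49 ordered sum pairs; collecting distinct values, A + A = {-16, -15, -14, -13, -12, -11, -10, -9, -8, -7, -6, -5, -4}, so |A + A| = 13. Thus K = 13/7. Here |A + A| = 2|A| − 1 = 13, the minimum possible — so K = 13/7 is minimal, which holds iff A is an arithmetic progression.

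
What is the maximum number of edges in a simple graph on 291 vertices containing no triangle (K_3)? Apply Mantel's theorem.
ex(291, K_3) = ⌊291^2/4⌋ = 21170

Mantel (1907): a triangle-free graph on n vertices has at most ⌊n^2/4⌋ edges, with equality for the complete bipartite graph K_{⌊n/2⌋, ⌈n/2⌉}. For n = 291: ⌊291^2/4⌋ = ⌊84681/4⌋ = 21170. The extremal graph is K_{145, 146}, which has 145·146 = 21170 edges.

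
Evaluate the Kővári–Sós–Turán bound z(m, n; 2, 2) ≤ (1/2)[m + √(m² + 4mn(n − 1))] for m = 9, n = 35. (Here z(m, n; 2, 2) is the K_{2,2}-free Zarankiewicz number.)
z(9, 35; 2, 2) ≤ (1/2)[9 + √(9² + 4·9·35·34)] = (1/2)[9 + √42921] = 108.0869

Kővári–Sós–Turán: let r_1, ..., r_9 be the row sums and z = Σ r_i the total number of 1s. Each pair of columns can share at most one row with both entries 1 (else a 2×2 all-ones block appears), so Σ_i C(r_i, 2) ≤ C(35, 2) = 595. By convexity Σ_i C(r_i, 2) ≥ 9·C(z/9, 2) = z(z − 9)/(2·9), giving z² − 9z − 9·35·34 ≤ 0 and hence z ≤ (1/2)[9 + √(81 + 4·10710)] = (1/2)[9 + √42921] ≈ (1/2)(9 + 207.1738) = 108.0869.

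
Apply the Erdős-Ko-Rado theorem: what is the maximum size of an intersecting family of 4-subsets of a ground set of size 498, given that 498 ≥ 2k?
max |F| = C(497, 3) = 20337240

The Erdős-Ko-Rado theorem states: for n ≥ 2k, an intersecting family of k-subsets of an n-element set has size at most C(n − 1, k − 1), with equality for 'star' families {A ⊆ [n] : |A| = k, i ∈ A} (fix an element i). For n = 498, k = 4: C(497, 3) = 20337240.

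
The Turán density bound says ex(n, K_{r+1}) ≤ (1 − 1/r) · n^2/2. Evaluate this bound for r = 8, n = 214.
Turán density bound = (7/8) · 214^2/2 = 80143/4 ≈ 20035.75

Turán's theorem: ex(n, K_{r+1}) is achieved by the complete r-partite Turán graph T(n, r) with parts as balanced as possible, and is at most (1 − 1/r) · n^2/2. For r = 8, n = 214: the density bound is (7/8) · 45796/2 = 80143/4 ≈ 20035.75. The integer-valued extremum is e(T(214, 8)) = 20035, which is strictly less than the density bound 80143/4 since 8 ∤ 214 (the parts of T(214, 8) cannot all be equal).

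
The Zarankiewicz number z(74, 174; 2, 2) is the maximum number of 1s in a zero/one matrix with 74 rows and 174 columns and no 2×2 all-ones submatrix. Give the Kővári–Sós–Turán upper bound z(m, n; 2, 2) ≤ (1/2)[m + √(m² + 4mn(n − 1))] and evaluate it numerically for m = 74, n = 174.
z(74, 174; 2, 2) ≤ (1/2)[74 + √(74² + 4·74·174·173)] = (1/2)[74 + √8915668] = 1529.9558

Kővári–Sós–Turán: let r_1, ..., r_74 be the row sums and z = Σ r_i the total number of 1s. Each pair of columns can share at most one row with both entries 1 (else a 2×2 all-ones block appears), so Σ_i C(r_i, 2) ≤ C(174, 2) = 15051. By convexity Σ_i C(r_i, 2) ≥ 74·C(z/74, 2) = z(z − 74)/(2·74), giving z² − 74z − 74·174·173 ≤ 0 and hence z ≤ (1/2)[74 + √(5476 + 4·2227548)] = (1/2)[74 + √8915668] ≈ (1/2)(74 + 2985.9116) = 1529.9558.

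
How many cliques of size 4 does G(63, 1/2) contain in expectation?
E[# K_4] = C(63, 4) · (1/2)^C(4, 2) = 595665 / 2^6 = 9307.265625

For each 4-subset S of vertices (there are C(63, 4) = 595665 such S), let X_S = 1 if S induces a K_4 (all C(4, 2) = 6 edges present). Then P(X_S = 1) = (1/2)^6 = 1/64. By linearity of expectation, E[# K_4] = C(63, 4) · (1/2)^6 = 595665 / 64 = 9307.265625.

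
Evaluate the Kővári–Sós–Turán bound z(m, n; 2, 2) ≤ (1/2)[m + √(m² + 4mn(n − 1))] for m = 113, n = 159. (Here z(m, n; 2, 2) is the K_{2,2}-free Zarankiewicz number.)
z(113, 159; 2, 2) ≤ (1/2)[113 + √(113² + 4·113·159·158)] = (1/2)[113 + √11367913] = 1742.3168

Kővári–Sós–Turán: let r_1, ..., r_113 be the row sums and z = Σ r_i the total number of 1s. Each pair of columns can share at most one row with both entries 1 (else a 2×2 all-ones block appears), so Σ_i C(r_i, 2) ≤ C(159, 2) = 12561. By convexity Σ_i C(r_i, 2) ≥ 113·C(z/113, 2) = z(z − 113)/(2·113), giving z² − 113z − 113·159·158 ≤ 0 and hence z ≤ (1/2)[113 + √(12769 + 4·2838786)] = (1/2)[113 + √11367913] ≈ (1/2)(113 + 3371.6336) = 1742.3168.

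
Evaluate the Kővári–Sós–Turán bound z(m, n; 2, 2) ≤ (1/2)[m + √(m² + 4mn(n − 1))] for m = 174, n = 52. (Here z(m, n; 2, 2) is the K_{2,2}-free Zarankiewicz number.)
z(174, 52; 2, 2) ≤ (1/2)[174 + √(174² + 4·174·52·51)] = (1/2)[174 + √1876068] = 771.8482

Kővári–Sós–Turán: let r_1, ..., r_174 be the row sums and z = Σ r_i the total number of 1s. Each pair of columns can share at most one row with both entries 1 (else a 2×2 all-ones block appears), so Σ_i C(r_i, 2) ≤ C(52, 2) = 1326. By convexity Σ_i C(r_i, 2) ≥ 174·C(z/174, 2) = z(z − 174)/(2·174), giving z² − 174z − 174·52·51 ≤ 0 and hence z ≤ (1/2)[174 + √(30276 + 4·461448)] = (1/2)[174 + √1876068] ≈ (1/2)(174 + 1369.6963) = 771.8482.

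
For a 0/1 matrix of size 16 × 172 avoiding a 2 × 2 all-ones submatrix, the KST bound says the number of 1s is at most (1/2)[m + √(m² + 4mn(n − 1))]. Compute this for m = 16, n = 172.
z(16, 172; 2, 2) ≤ (1/2)[16 + √(16² + 4·16·172·171)] = (1/2)[16 + √1882624] = 694.0437

Kővári–Sós–Turán: let r_1, ..., r_16 be the row sums and z = Σ r_i the total number of 1s. Each pair of columns can share at most one row with both entries 1 (else a 2×2 all-ones block appears), so Σ_i C(r_i, 2) ≤ C(172, 2) = 14706. By convexity Σ_i C(r_i, 2) ≥ 16·C(z/16, 2) = z(z − 16)/(2·16), giving z² − 16z − 16·172·171 ≤ 0 and hence z ≤ (1/2)[16 + √(256 + 4·470592)] = (1/2)[16 + √1882624] ≈ (1/2)(16 + 1372.0875) = 694.0437.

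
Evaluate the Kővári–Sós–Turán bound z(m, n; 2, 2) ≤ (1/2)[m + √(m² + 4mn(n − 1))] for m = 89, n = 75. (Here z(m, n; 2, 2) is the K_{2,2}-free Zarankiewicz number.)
z(89, 75; 2, 2) ≤ (1/2)[89 + √(89² + 4·89·75·74)] = (1/2)[89 + √1983721] = 748.7232

Kővári–Sós–Turán: let r_1, ..., r_89 be the row sums and z = Σ r_i the total number of 1s. Each pair of columns can share at most one row with both entries 1 (else a 2×2 all-ones block appears), so Σ_i C(r_i, 2) ≤ C(75, 2) = 2775. By convexity Σ_i C(r_i, 2) ≥ 89·C(z/89, 2) = z(z − 89)/(2·89), giving z² − 89z − 89·75·74 ≤ 0 and hence z ≤ (1/2)[89 + √(7921 + 4·493950)] = (1/2)[89 + √1983721] ≈ (1/2)(89 + 1408.4463) = 748.7232.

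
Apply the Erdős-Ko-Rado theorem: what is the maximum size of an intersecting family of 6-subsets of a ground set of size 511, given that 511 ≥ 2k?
max |F| = C(510, 5) = 281921956602

Erdős-Ko-Rado (1961): when n ≥ 2k, max |F| = C(n−1, k−1). The bound is attained by the star {A : i ∈ A} for any fixed i ∈ [n]. Here C(511−1, 6−1) = C(510, 5) = 281921956602.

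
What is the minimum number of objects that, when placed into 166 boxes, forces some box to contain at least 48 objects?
n = (48 − 1)·166 + 1 = 7803

By the generalised pigeonhole principle, to guarantee some box contains ≥ r objects we need more than (r − 1) · k objects total. Threshold: n = (r − 1) · k + 1. With r = 48 and k = 166: n = 47 · 166 + 1 = 7802 + 1 = 7803. For n = 7802 = 47 · 166, we can put exactly 47 objects in every box, avoiding 48 in any single one — so 7803 is tight.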